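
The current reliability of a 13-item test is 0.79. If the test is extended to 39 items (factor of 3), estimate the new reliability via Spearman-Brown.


r_new = (n * rxx) / (1 + (n-1) * rxx)
r_new = (3 * 0.79) / (1 + 2 * 0.79)
r_new = 2.37 / 2.58
r_new = 0.9186

0.9186


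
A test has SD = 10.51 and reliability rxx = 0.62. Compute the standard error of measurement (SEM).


SEM = SD * sqrt(1 - rxx)
SEM = 10.51 * sqrt(1 - 0.62)
SEM = 10.51 * sqrt(0.38) = 10.51 * 0.616441
SEM = 6.4788

6.4788


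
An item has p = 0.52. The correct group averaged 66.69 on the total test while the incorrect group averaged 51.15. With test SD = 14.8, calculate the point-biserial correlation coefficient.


q = 1 - p = 0.48
rpb = ((M1 - M0) / SD) * sqrt(p * q)
rpb = ((66.69 - 51.15) / 14.8) * sqrt(0.52 * 0.48)
rpb = 0.5246

0.5246


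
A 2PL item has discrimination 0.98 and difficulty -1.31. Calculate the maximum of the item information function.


For 2PL, max info at theta = b = -1.31
I_max = a^2 / 4 = 0.98^2 / 4
= 0.9604 / 4
I_max = 0.2401

0.2401


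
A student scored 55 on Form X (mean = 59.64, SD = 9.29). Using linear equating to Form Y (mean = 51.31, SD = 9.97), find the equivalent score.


slope = SD_Y / SD_X = 9.97 / 9.29 ~ 1.0732
intercept = mean_Y - slope * mean_X = 51.31 - (9.97 / 9.29) * 59.64 ~ -12.6955
Y = slope * X + intercept. To avoid rounding drift from the rounded slope/intercept, evaluate the equivalent form Y = mean_Y + SD_Y * (X - mean_X) / SD_X at full precision:
Y = 51.31 + 9.97 * (55 - 59.64) / 9.29
Y = 51.31 - 9.97 * 4.64 / 9.29
Y = 51.31 - 46.2608 / 9.29
Y = 51.31 - 4.9796
Y = 46.3304

46.3304


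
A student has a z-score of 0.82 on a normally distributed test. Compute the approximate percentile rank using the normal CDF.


CDF(z) = 0.5 * (1 + erf(z/sqrt(2)))
erf(0.5798) = 0.5878
CDF = 0.7939
Percentile rank = 0.7939 * 100 = 79.39

79.39


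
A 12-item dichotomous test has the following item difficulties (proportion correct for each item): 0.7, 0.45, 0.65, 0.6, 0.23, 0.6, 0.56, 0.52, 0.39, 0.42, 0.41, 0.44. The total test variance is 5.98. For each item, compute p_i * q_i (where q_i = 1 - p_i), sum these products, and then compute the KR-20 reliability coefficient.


For each item, compute p_i * q_i:
  Item 1: 0.7 * 0.3 = 0.21
  Item 2: 0.45 * 0.55 = 0.2475
  Item 3: 0.65 * 0.35 = 0.2275
  Item 4: 0.6 * 0.4 = 0.24
  Item 5: 0.23 * 0.77 = 0.1771
  Item 6: 0.6 * 0.4 = 0.24
  Item 7: 0.56 * 0.44 = 0.2464
  Item 8: 0.52 * 0.48 = 0.2496
  Item 9: 0.39 * 0.61 = 0.2379
  Item 10: 0.42 * 0.58 = 0.2436
  Item 11: 0.41 * 0.59 = 0.2419
  Item 12: 0.44 * 0.56 = 0.2464
Sum(p_i * q_i) = 0.21 + 0.2475 + 0.2275 + 0.24 + 0.1771 + 0.24 + 0.2464 + 0.2496 + 0.2379 + 0.2436 + 0.2419 + 0.2464 = 2.8079
KR-20 = (k/(k-1)) * (1 - Sum(p_i*q_i) / Var_total)
= (12/11) * (1 - 2.8079/5.98)
= 1.0909 * 0.5305
KR-20 = 0.5787

0.5787


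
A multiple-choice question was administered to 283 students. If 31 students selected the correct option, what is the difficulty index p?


Item difficulty p = number correct / total examinees
p = 31 / 283
p = 0.1095

0.1095


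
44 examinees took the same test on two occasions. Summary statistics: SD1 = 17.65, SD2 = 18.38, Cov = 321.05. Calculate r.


r = cov(X,Y) / (SD_X * SD_Y)
r = 321.05 / (17.65 * 18.38)
r = 321.05 / 324.407
r = 0.9897

0.9897


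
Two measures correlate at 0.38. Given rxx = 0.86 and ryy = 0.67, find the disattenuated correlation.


r_corrected = rxy / sqrt(rxx * ryy)
= 0.38 / sqrt(0.86 * 0.67)
= 0.38 / sqrt(0.5762)
= 0.38 / 0.759078
r_corrected = 0.5006

0.5006


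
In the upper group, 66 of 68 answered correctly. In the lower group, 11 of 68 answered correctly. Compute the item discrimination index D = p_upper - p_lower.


p_upper = 66/68 = 0.9706
p_lower = 11/68 = 0.1618
D = 0.9706 - 0.1618 = 0.8088

0.8088


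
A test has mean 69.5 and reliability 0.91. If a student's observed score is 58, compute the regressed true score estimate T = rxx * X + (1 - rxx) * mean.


T_est = rxx * X + (1 - rxx) * mean
T_est = 0.91 * 58 + 0.09 * 69.5
T_est = 52.78 + 6.255
T_est = 59.035

59.035


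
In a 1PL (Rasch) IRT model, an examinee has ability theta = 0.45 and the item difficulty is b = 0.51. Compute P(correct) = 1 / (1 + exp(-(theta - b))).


theta - b = 0.45 - 0.51 = -0.06
exp(-(theta - b)) = exp(0.06) = 1.0618
P = 1 / (1 + 1.0618)
P = 0.485

0.485


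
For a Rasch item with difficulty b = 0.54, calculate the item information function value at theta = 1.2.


P = 1/(1+exp(-(1.2-0.54))) = 0.6593
I = P*(1-P) = 0.6593 * 0.3407
I = 0.2246

0.2246


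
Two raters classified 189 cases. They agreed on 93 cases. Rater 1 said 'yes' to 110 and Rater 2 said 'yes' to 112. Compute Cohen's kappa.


P_o = 93/189 = 0.492063
P_e = (110*112 + 79*77) / 35721 = 0.515187
kappa = (P_o - P_e) / (1 - P_e)
kappa = (0.492063 - 0.515187) / (1 - 0.515187)
kappa = -0.0477

-0.0477


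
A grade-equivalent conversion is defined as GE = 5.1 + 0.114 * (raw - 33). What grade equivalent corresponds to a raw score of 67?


raw - median = 67 - 33 = 34
slope * diff = 0.114 * 34 = 3.876
GE = 5.1 + 3.876
GE = 8.976

8.976


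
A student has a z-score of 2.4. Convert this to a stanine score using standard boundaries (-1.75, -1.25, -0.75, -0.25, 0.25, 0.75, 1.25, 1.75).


Stanine boundaries: [-1.75, -1.25, -0.75, -0.25, 0.25, 0.75, 1.25, 1.75]
z = 2.4
Check each boundary:
  z >= -1.75 -> could be stanine 2
  z >= -1.25 -> could be stanine 3
  z >= -0.75 -> could be stanine 4
  z >= -0.25 -> could be stanine 5
  z >= 0.25 -> could be stanine 6
  z >= 0.75 -> could be stanine 7
  z >= 1.25 -> could be stanine 8
  z >= 1.75 -> could be stanine 9
Highest qualifying boundary gives stanine = 9

9


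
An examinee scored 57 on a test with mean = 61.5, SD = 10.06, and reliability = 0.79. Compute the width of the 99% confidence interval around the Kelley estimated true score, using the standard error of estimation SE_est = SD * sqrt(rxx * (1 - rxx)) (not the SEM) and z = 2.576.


True score estimate = 0.79*57 + 0.21*61.5 = 57.945
SE_est = SD * sqrt(rxx * (1 - rxx)) = 10.06 * sqrt(0.79 * 0.21) = 10.06 * sqrt(0.1659) = 4.097521
CI = T_est +/- z * SE_est, so width = 2 * z * SE_est = 2 * 2.576 * 4.097521
Width = 21.1104

21.1104


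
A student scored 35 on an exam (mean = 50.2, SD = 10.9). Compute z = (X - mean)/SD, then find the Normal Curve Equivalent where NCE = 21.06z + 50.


z = (X - mean) / SD = (35 - 50.2) / 10.9
z = -15.2 / 10.9
z = -1.3945
NCE = NCE = 21.06z + 50
Carry z at full precision (z = -15.2 / 10.9) into the conversion:
NCE = 21.06 * (-15.2 / 10.9) + 50 = -320.112 / 10.9 + 50
NCE = -29.3681 + 50
NCE = 20.6319

20.6319


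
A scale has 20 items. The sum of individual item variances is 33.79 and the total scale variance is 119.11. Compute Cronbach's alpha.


alpha = (k/(k-1)) * (1 - sum(si^2)/s_total^2)
= (20/19) * (1 - 33.79/119.11)
alpha = 0.754

0.754


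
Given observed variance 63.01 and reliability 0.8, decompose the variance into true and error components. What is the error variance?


var_true = rxx * var_obs = 0.8 * 63.01 = 50.408
var_error = var_obs - var_true
var_error = 63.01 - 50.408
var_error = 12.602

12.602


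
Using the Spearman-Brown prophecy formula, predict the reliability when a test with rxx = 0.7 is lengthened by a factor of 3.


r_new = (n * rxx) / (1 + (n-1) * rxx)
r_new = (3 * 0.7) / (1 + 2 * 0.7)
r_new = 2.1 / 2.4
r_new = 0.875

0.875


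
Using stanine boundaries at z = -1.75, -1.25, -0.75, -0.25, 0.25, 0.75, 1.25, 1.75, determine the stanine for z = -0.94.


Stanine boundaries: [-1.75, -1.25, -0.75, -0.25, 0.25, 0.75, 1.25, 1.75]
z = -0.94
Check each boundary:
  z >= -1.75 -> could be stanine 2
  z >= -1.25 -> could be stanine 3
  z < -0.75
  z < -0.25
  z < 0.25
  z < 0.75
  z < 1.25
  z < 1.75
Highest qualifying boundary gives stanine = 3

3


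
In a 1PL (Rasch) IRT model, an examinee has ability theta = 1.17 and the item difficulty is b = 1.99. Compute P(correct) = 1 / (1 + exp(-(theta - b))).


theta - b = 1.17 - 1.99 = -0.82
exp(-(theta - b)) = exp(0.82) = 2.2705
P = 1 / (1 + 2.2705)
P = 0.3058

0.3058


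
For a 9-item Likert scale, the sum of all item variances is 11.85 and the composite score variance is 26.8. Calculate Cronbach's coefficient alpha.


alpha = (k/(k-1)) * (1 - sum(si^2)/s_total^2)
= (9/8) * (1 - 11.85/26.8)
alpha = 0.6276

0.6276


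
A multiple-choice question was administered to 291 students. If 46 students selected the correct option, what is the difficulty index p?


Item difficulty p = number correct / total examinees
p = 46 / 291
p = 0.1581

0.1581


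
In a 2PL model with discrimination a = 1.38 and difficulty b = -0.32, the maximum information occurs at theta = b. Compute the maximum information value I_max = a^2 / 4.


For 2PL, max info at theta = b = -0.32
I_max = a^2 / 4 = 1.38^2 / 4
= 1.9044 / 4
I_max = 0.4761

0.4761


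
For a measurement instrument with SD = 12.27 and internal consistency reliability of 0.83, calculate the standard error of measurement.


SEM = SD * sqrt(1 - rxx)
SEM = 12.27 * sqrt(1 - 0.83)
SEM = 12.27 * sqrt(0.17) = 12.27 * 0.412311
SEM = 5.0591

5.0591


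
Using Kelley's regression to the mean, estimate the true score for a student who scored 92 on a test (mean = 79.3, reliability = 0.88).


T_est = rxx * X + (1 - rxx) * mean
T_est = 0.88 * 92 + 0.12 * 79.3
T_est = 80.96 + 9.516
T_est = 90.476

90.476


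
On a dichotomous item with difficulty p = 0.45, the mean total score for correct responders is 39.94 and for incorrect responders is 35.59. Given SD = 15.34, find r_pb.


q = 1 - p = 0.55
rpb = ((M1 - M0) / SD) * sqrt(p * q)
rpb = ((39.94 - 35.59) / 15.34) * sqrt(0.45 * 0.55)
rpb = 0.1411

0.1411


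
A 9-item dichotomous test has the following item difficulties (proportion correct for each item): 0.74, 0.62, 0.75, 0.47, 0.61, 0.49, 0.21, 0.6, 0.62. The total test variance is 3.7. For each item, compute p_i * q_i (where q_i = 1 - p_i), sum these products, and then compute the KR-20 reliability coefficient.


For each item, compute p_i * q_i:
  Item 1: 0.74 * 0.26 = 0.1924
  Item 2: 0.62 * 0.38 = 0.2356
  Item 3: 0.75 * 0.25 = 0.1875
  Item 4: 0.47 * 0.53 = 0.2491
  Item 5: 0.61 * 0.39 = 0.2379
  Item 6: 0.49 * 0.51 = 0.2499
  Item 7: 0.21 * 0.79 = 0.1659
  Item 8: 0.6 * 0.4 = 0.24
  Item 9: 0.62 * 0.38 = 0.2356
Sum(p_i * q_i) = 0.1924 + 0.2356 + 0.1875 + 0.2491 + 0.2379 + 0.2499 + 0.1659 + 0.24 + 0.2356 = 1.9939
KR-20 = (k/(k-1)) * (1 - Sum(p_i*q_i) / Var_total)
= (9/8) * (1 - 1.9939/3.7)
= 1.125 * 0.4611
KR-20 = 0.5187

0.5187


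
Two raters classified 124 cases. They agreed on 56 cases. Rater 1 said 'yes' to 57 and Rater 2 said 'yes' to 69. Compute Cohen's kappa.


P_o = 56/124 = 0.451613
P_e = (57*69 + 67*55) / 15376 = 0.495447
kappa = (P_o - P_e) / (1 - P_e)
kappa = (0.451613 - 0.495447) / (1 - 0.495447)
kappa = -0.0869

-0.0869


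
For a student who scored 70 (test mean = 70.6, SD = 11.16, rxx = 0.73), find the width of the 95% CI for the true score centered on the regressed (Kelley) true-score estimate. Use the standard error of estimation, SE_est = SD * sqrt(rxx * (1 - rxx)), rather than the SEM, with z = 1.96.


True score estimate = 0.73*70 + 0.27*70.6 = 70.162
SE_est = SD * sqrt(rxx * (1 - rxx)) = 11.16 * sqrt(0.73 * 0.27) = 11.16 * sqrt(0.1971) = 4.954588
CI = T_est +/- z * SE_est, so width = 2 * z * SE_est = 2 * 1.96 * 4.954588
Width = 19.422

19.422


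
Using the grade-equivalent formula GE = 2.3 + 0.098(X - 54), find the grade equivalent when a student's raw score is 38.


raw - median = 38 - 54 = -16
slope * diff = 0.098 * -16 = -1.568
GE = 2.3 + -1.568
GE = 0.732

0.732


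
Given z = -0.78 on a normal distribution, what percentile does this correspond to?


CDF(z) = 0.5 * (1 + erf(z/sqrt(2)))
erf(-0.5515) = -0.5646
CDF = 0.2177
Percentile rank = 0.2177 * 100 = 21.77

21.77


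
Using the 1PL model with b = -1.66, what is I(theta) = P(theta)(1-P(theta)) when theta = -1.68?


P = 1/(1+exp(-(-1.68--1.66))) = 0.495
I = P*(1-P) = 0.495 * 0.505
I = 0.25

0.25


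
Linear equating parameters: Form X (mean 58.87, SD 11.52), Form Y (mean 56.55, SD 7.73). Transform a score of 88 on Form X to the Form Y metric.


slope = SD_Y / SD_X = 7.73 / 11.52 ~ 0.671
intercept = mean_Y - slope * mean_X = 56.55 - (7.73 / 11.52) * 58.87 ~ 17.0478
Y = slope * X + intercept. To avoid rounding drift from the rounded slope/intercept, evaluate the equivalent form Y = mean_Y + SD_Y * (X - mean_X) / SD_X at full precision:
Y = 56.55 + 7.73 * (88 - 58.87) / 11.52
Y = 56.55 + 7.73 * 29.13 / 11.52
Y = 56.55 + 225.1749 / 11.52
Y = 56.55 + 19.5464
Y = 76.0964

76.0964


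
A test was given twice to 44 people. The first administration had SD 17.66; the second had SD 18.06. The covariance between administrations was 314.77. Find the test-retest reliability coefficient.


r = cov(X,Y) / (SD_X * SD_Y)
r = 314.77 / (17.66 * 18.06)
r = 314.77 / 318.9396
r = 0.9869

0.9869


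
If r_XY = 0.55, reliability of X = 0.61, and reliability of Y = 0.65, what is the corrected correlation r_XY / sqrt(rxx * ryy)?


r_corrected = rxy / sqrt(rxx * ryy)
= 0.55 / sqrt(0.61 * 0.65)
= 0.55 / sqrt(0.3965)
= 0.55 / 0.629682
r_corrected = 0.8735

0.8735


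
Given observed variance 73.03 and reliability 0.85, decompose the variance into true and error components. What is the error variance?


var_true = rxx * var_obs = 0.85 * 73.03 = 62.0755
var_error = var_obs - var_true
var_error = 73.03 - 62.0755
var_error = 10.9545

10.9545


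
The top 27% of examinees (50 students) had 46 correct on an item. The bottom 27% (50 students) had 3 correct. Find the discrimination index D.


p_upper = 46/50 = 0.92
p_lower = 3/50 = 0.06
D = 0.92 - 0.06 = 0.86

0.86


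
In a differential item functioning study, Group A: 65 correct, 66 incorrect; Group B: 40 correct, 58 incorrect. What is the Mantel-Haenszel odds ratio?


Odds_A = 65/66 = 0.9848
Odds_B = 40/58 = 0.6897
OR = Odds_A / Odds_B = 0.9848 / 0.6897
Exactly, OR = (65 * 58) / (66 * 40) = 3770 / 2640
OR = 1.428

1.428


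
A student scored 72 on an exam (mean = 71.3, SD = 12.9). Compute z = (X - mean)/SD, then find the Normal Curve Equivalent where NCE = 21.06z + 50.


z = (X - mean) / SD = (72 - 71.3) / 12.9
z = 0.7 / 12.9
z = 0.0543
NCE = NCE = 21.06z + 50
Carry z at full precision (z = 0.7 / 12.9) into the conversion:
NCE = 21.06 * (0.7 / 12.9) + 50 = 14.742 / 12.9 + 50
NCE = 1.1428 + 50
NCE = 51.1428

51.1428


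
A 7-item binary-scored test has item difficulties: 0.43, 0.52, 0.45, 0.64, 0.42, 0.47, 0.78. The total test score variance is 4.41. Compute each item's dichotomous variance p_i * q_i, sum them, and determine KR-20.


For each item, compute p_i * q_i:
  Item 1: 0.43 * 0.57 = 0.2451
  Item 2: 0.52 * 0.48 = 0.2496
  Item 3: 0.45 * 0.55 = 0.2475
  Item 4: 0.64 * 0.36 = 0.2304
  Item 5: 0.42 * 0.58 = 0.2436
  Item 6: 0.47 * 0.53 = 0.2491
  Item 7: 0.78 * 0.22 = 0.1716
Sum(p_i * q_i) = 0.2451 + 0.2496 + 0.2475 + 0.2304 + 0.2436 + 0.2491 + 0.1716 = 1.6369
KR-20 = (k/(k-1)) * (1 - Sum(p_i*q_i) / Var_total)
= (7/6) * (1 - 1.6369/4.41)
= 1.1667 * 0.6288
KR-20 = 0.7336

0.7336


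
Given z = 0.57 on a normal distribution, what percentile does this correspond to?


CDF(z) = 0.5 * (1 + erf(z/sqrt(2)))
erf(0.4031) = 0.4313
CDF = 0.7157
Percentile rank = 0.7157 * 100 = 71.57

71.57


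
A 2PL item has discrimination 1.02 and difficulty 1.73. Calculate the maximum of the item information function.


For 2PL, max info at theta = b = 1.73
I_max = a^2 / 4 = 1.02^2 / 4
= 1.0404 / 4
I_max = 0.2601

0.2601


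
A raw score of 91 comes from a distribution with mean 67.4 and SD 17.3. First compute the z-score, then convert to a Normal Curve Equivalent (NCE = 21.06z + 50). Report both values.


z = (X - mean) / SD = (91 - 67.4) / 17.3
z = 23.6 / 17.3
z = 1.3642
NCE = NCE = 21.06z + 50
Carry z at full precision (z = 23.6 / 17.3) into the conversion:
NCE = 21.06 * (23.6 / 17.3) + 50 = 497.016 / 17.3 + 50
NCE = 28.7292 + 50
NCE = 78.7292

78.7292


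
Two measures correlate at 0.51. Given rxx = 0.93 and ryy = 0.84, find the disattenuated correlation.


r_corrected = rxy / sqrt(rxx * ryy)
= 0.51 / sqrt(0.93 * 0.84)
= 0.51 / sqrt(0.7812)
= 0.51 / 0.883855
r_corrected = 0.577

0.577


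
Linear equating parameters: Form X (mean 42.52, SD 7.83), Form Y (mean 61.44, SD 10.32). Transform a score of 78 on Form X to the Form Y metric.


slope = SD_Y / SD_X = 10.32 / 7.83 ~ 1.318
intercept = mean_Y - slope * mean_X = 61.44 - (10.32 / 7.83) * 42.52 ~ 5.3983
Y = slope * X + intercept. To avoid rounding drift from the rounded slope/intercept, evaluate the equivalent form Y = mean_Y + SD_Y * (X - mean_X) / SD_X at full precision:
Y = 61.44 + 10.32 * (78 - 42.52) / 7.83
Y = 61.44 + 10.32 * 35.48 / 7.83
Y = 61.44 + 366.1536 / 7.83
Y = 61.44 + 46.7629
Y = 108.2029

108.2029


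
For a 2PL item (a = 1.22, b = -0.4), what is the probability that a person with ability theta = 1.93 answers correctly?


a*(theta - b) = 1.22 * (1.93 - -0.4) = 2.8426
exp(-2.8426) = 0.0583
P = 1 / (1 + 0.0583)
P = 0.9449

0.9449


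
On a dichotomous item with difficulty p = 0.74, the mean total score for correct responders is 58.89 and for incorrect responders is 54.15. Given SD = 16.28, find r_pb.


q = 1 - p = 0.26
rpb = ((M1 - M0) / SD) * sqrt(p * q)
rpb = ((58.89 - 54.15) / 16.28) * sqrt(0.74 * 0.26)
rpb = 0.1277

0.1277


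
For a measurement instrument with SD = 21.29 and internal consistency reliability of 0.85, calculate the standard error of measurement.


SEM = SD * sqrt(1 - rxx)
SEM = 21.29 * sqrt(1 - 0.85)
SEM = 21.29 * sqrt(0.15) = 21.29 * 0.387298
SEM = 8.2456

8.2456


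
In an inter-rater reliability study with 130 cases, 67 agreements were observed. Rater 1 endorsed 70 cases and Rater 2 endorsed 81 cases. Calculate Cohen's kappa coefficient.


P_o = 67/130 = 0.515385
P_e = (70*81 + 60*49) / 16900 = 0.509467
kappa = (P_o - P_e) / (1 - P_e)
kappa = (0.515385 - 0.509467) / (1 - 0.509467)
kappa = 0.0121

0.0121


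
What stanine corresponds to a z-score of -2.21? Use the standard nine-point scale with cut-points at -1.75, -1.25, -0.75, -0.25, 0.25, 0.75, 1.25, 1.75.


Stanine boundaries: [-1.75, -1.25, -0.75, -0.25, 0.25, 0.75, 1.25, 1.75]
z = -2.21
Check each boundary:
  z < -1.75
  z < -1.25
  z < -0.75
  z < -0.25
  z < 0.25
  z < 0.75
  z < 1.25
  z < 1.75
Highest qualifying boundary gives stanine = 1

1


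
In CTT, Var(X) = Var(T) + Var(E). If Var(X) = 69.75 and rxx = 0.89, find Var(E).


var_true = rxx * var_obs = 0.89 * 69.75 = 62.0775
var_error = var_obs - var_true
var_error = 69.75 - 62.0775
var_error = 7.6725

7.6725


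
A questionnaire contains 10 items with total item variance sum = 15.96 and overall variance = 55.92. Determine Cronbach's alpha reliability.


alpha = (k/(k-1)) * (1 - sum(si^2)/s_total^2)
= (10/9) * (1 - 15.96/55.92)
alpha = 0.794

0.794


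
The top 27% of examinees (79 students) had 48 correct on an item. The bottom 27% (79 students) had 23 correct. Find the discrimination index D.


p_upper = 48/79 = 0.6076
p_lower = 23/79 = 0.2911
D = 0.6076 - 0.2911 = 0.3165

0.3165


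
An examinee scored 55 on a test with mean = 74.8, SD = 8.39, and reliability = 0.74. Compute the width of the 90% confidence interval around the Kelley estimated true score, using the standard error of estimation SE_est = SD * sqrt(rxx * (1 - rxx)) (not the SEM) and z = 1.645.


True score estimate = 0.74*55 + 0.26*74.8 = 60.148
SE_est = SD * sqrt(rxx * (1 - rxx)) = 8.39 * sqrt(0.74 * 0.26) = 8.39 * sqrt(0.1924) = 3.680141
CI = T_est +/- z * SE_est, so width = 2 * z * SE_est = 2 * 1.645 * 3.680141
Width = 12.1077

12.1077


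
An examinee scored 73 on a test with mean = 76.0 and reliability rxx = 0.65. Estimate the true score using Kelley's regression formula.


T_est = rxx * X + (1 - rxx) * mean
T_est = 0.65 * 73 + 0.35 * 76.0
T_est = 47.45 + 26.6
T_est = 74.05

74.05


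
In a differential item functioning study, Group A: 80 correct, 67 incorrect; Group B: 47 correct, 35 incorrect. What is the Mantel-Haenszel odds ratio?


Odds_A = 80/67 = 1.194
Odds_B = 47/35 = 1.3429
OR = Odds_A / Odds_B = 1.194 / 1.3429
Exactly, OR = (80 * 35) / (67 * 47) = 2800 / 3149
OR = 0.8892

0.8892


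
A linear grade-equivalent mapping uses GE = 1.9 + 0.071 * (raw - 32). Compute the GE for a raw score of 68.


raw - median = 68 - 32 = 36
slope * diff = 0.071 * 36 = 2.556
GE = 1.9 + 2.556
GE = 4.456

4.456


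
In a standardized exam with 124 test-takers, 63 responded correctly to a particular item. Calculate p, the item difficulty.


Item difficulty p = number correct / total examinees
p = 63 / 124
p = 0.5081

0.5081


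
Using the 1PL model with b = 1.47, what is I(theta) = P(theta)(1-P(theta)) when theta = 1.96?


P = 1/(1+exp(-(1.96-1.47))) = 0.6201
I = P*(1-P) = 0.6201 * 0.3799
I = 0.2356

0.2356


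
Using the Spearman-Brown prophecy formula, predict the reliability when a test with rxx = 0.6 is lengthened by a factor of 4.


r_new = (n * rxx) / (1 + (n-1) * rxx)
r_new = (4 * 0.6) / (1 + 3 * 0.6)
r_new = 2.4 / 2.8
r_new = 0.8571

0.8571


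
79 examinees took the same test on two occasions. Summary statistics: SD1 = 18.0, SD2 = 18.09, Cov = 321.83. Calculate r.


r = cov(X,Y) / (SD_X * SD_Y)
r = 321.83 / (18.0 * 18.09)
r = 321.83 / 325.62
r = 0.9884

0.9884


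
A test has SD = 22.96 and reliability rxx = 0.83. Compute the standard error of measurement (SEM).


SEM = SD * sqrt(1 - rxx)
SEM = 22.96 * sqrt(1 - 0.83)
SEM = 22.96 * sqrt(0.17) = 22.96 * 0.412311
SEM = 9.4667

9.4667


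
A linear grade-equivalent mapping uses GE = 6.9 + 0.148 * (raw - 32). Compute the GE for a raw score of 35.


raw - median = 35 - 32 = 3
slope * diff = 0.148 * 3 = 0.444
GE = 6.9 + 0.444
GE = 7.344

7.344


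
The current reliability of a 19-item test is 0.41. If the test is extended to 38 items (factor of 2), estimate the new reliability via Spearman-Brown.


r_new = (n * rxx) / (1 + (n-1) * rxx)
r_new = (2 * 0.41) / (1 + 1 * 0.41)
r_new = 0.82 / 1.41
r_new = 0.5816

0.5816


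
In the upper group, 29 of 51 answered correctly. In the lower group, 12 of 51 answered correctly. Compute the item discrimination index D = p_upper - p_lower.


p_upper = 29/51 = 0.5686
p_lower = 12/51 = 0.2353
D = 0.5686 - 0.2353 = 0.3333

0.3333


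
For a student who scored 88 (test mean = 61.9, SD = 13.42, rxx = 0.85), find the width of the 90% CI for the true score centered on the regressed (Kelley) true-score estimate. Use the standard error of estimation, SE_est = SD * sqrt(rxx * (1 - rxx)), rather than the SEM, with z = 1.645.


True score estimate = 0.85*88 + 0.15*61.9 = 84.085
SE_est = SD * sqrt(rxx * (1 - rxx)) = 13.42 * sqrt(0.85 * 0.15) = 13.42 * sqrt(0.1275) = 4.791898
CI = T_est +/- z * SE_est, so width = 2 * z * SE_est = 2 * 1.645 * 4.791898
Width = 15.7653

15.7653


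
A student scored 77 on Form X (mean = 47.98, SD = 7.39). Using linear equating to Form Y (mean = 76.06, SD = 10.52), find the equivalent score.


slope = SD_Y / SD_X = 10.52 / 7.39 ~ 1.4235
intercept = mean_Y - slope * mean_X = 76.06 - (10.52 / 7.39) * 47.98 ~ 7.7583
Y = slope * X + intercept. To avoid rounding drift from the rounded slope/intercept, evaluate the equivalent form Y = mean_Y + SD_Y * (X - mean_X) / SD_X at full precision:
Y = 76.06 + 10.52 * (77 - 47.98) / 7.39
Y = 76.06 + 10.52 * 29.02 / 7.39
Y = 76.06 + 305.2904 / 7.39
Y = 76.06 + 41.3113
Y = 117.3713

117.3713


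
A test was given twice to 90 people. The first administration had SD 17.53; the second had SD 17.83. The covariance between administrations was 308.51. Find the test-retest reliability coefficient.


r = cov(X,Y) / (SD_X * SD_Y)
r = 308.51 / (17.53 * 17.83)
r = 308.51 / 312.5599
r = 0.987

0.987


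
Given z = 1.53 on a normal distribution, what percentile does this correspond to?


CDF(z) = 0.5 * (1 + erf(z/sqrt(2)))
erf(1.0819) = 0.874
CDF = 0.937
Percentile rank = 0.937 * 100 = 93.7

93.7


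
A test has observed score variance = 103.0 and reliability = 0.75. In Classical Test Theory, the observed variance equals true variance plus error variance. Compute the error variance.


var_true = rxx * var_obs = 0.75 * 103.0 = 77.25
var_error = var_obs - var_true
var_error = 103.0 - 77.25
var_error = 25.75

25.75


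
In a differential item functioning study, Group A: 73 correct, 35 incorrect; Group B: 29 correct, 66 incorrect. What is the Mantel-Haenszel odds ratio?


Odds_A = 73/35 = 2.0857
Odds_B = 29/66 = 0.4394
OR = Odds_A / Odds_B = 2.0857 / 0.4394
Exactly, OR = (73 * 66) / (35 * 29) = 4818 / 1015
OR = 4.7468

4.7468


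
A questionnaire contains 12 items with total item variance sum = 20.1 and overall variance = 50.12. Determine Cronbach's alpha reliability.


alpha = (k/(k-1)) * (1 - sum(si^2)/s_total^2)
= (12/11) * (1 - 20.1/50.12)
alpha = 0.6534

0.6534


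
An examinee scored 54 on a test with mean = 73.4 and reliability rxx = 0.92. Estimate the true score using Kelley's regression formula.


T_est = rxx * X + (1 - rxx) * mean
T_est = 0.92 * 54 + 0.08 * 73.4
T_est = 49.68 + 5.872
T_est = 55.552

55.552


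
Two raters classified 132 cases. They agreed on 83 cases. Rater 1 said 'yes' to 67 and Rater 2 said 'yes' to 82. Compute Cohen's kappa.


P_o = 83/132 = 0.628788
P_e = (67*82 + 65*50) / 17424 = 0.501837
kappa = (P_o - P_e) / (1 - P_e)
kappa = (0.628788 - 0.501837) / (1 - 0.501837)
kappa = 0.2548

0.2548


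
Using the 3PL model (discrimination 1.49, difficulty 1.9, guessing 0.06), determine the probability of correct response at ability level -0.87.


logit = 1.49*(-0.87 - 1.9) = -4.1273
P* = 1/(1 + exp(--4.1273)) = 0.0159
P = 0.06 + (1 - 0.06) * 0.0159
P = 0.0749

0.0749


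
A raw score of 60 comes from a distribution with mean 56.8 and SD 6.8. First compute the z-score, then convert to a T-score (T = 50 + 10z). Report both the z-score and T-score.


z = (X - mean) / SD = (60 - 56.8) / 6.8
z = 3.2 / 6.8
z = 0.4706
T-score = T = 50 + 10z
Carry z at full precision (z = 3.2 / 6.8) into the conversion:
T-score = 50 + 10 * (3.2 / 6.8) = 50 + 32 / 6.8
T-score = 50 + 4.7059
T-score = 54.7059

54.7059


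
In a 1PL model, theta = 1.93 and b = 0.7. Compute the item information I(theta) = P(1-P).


P = 1/(1+exp(-(1.93-0.7))) = 0.7738
I = P*(1-P) = 0.7738 * 0.2262
I = 0.175

0.175


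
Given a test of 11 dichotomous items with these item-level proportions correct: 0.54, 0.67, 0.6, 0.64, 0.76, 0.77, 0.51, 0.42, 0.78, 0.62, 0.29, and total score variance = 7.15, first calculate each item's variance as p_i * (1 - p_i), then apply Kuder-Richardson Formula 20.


For each item, compute p_i * q_i:
  Item 1: 0.54 * 0.46 = 0.2484
  Item 2: 0.67 * 0.33 = 0.2211
  Item 3: 0.6 * 0.4 = 0.24
  Item 4: 0.64 * 0.36 = 0.2304
  Item 5: 0.76 * 0.24 = 0.1824
  Item 6: 0.77 * 0.23 = 0.1771
  Item 7: 0.51 * 0.49 = 0.2499
  Item 8: 0.42 * 0.58 = 0.2436
  Item 9: 0.78 * 0.22 = 0.1716
  Item 10: 0.62 * 0.38 = 0.2356
  Item 11: 0.29 * 0.71 = 0.2059
Sum(p_i * q_i) = 0.2484 + 0.2211 + 0.24 + 0.2304 + 0.1824 + 0.1771 + 0.2499 + 0.2436 + 0.1716 + 0.2356 + 0.2059 = 2.406
KR-20 = (k/(k-1)) * (1 - Sum(p_i*q_i) / Var_total)
= (11/10) * (1 - 2.406/7.15)
= 1.1 * 0.6635
KR-20 = 0.7298

0.7298


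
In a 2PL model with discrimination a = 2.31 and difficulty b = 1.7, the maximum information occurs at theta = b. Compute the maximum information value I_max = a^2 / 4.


For 2PL, max info at theta = b = 1.7
I_max = a^2 / 4 = 2.31^2 / 4
= 5.3361 / 4
I_max = 1.334

1.334


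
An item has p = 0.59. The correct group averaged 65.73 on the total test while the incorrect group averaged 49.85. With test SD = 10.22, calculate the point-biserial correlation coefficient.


q = 1 - p = 0.41
rpb = ((M1 - M0) / SD) * sqrt(p * q)
rpb = ((65.73 - 49.85) / 10.22) * sqrt(0.59 * 0.41)
rpb = 0.7642

0.7642


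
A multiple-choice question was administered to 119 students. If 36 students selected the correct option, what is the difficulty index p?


Item difficulty p = number correct / total examinees
p = 36 / 119
p = 0.3025

0.3025


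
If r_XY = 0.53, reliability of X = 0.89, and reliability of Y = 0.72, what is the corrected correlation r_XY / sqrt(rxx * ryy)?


r_corrected = rxy / sqrt(rxx * ryy)
= 0.53 / sqrt(0.89 * 0.72)
= 0.53 / sqrt(0.6408)
= 0.53 / 0.8005
r_corrected = 0.6621

0.6621


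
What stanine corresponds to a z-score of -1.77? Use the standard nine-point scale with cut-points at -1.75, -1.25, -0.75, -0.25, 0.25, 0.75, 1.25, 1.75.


Stanine boundaries: [-1.75, -1.25, -0.75, -0.25, 0.25, 0.75, 1.25, 1.75]
z = -1.77
Check each boundary:
  z < -1.75
  z < -1.25
  z < -0.75
  z < -0.25
  z < 0.25
  z < 0.75
  z < 1.25
  z < 1.75
Highest qualifying boundary gives stanine = 1

1


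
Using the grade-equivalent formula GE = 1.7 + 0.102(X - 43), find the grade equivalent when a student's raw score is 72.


raw - median = 72 - 43 = 29
slope * diff = 0.102 * 29 = 2.958
GE = 1.7 + 2.958
GE = 4.658

4.658


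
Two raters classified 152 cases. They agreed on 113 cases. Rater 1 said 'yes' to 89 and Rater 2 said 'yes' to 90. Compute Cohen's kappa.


P_o = 113/152 = 0.743421
P_e = (89*90 + 63*62) / 23104 = 0.515755
kappa = (P_o - P_e) / (1 - P_e)
kappa = (0.743421 - 0.515755) / (1 - 0.515755)
kappa = 0.4701

0.4701


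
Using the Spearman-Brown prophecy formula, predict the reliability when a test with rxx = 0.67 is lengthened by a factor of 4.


r_new = (n * rxx) / (1 + (n-1) * rxx)
r_new = (4 * 0.67) / (1 + 3 * 0.67)
r_new = 2.68 / 3.01
r_new = 0.8904

0.8904


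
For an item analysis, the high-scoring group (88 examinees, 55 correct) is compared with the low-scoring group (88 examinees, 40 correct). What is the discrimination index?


p_upper = 55/88 = 0.625
p_lower = 40/88 = 0.4545
D = 0.625 - 0.4545 = 0.1705

0.1705


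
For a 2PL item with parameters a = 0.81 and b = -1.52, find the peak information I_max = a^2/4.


For 2PL, max info at theta = b = -1.52
I_max = a^2 / 4 = 0.81^2 / 4
= 0.6561 / 4
I_max = 0.164

0.164


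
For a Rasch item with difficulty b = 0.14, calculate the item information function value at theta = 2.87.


P = 1/(1+exp(-(2.87-0.14))) = 0.9388
I = P*(1-P) = 0.9388 * 0.0612
I = 0.0575

0.0575


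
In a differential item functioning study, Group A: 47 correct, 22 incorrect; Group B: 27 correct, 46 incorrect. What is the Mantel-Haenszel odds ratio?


Odds_A = 47/22 = 2.1364
Odds_B = 27/46 = 0.587
OR = Odds_A / Odds_B = 2.1364 / 0.587
Exactly, OR = (47 * 46) / (22 * 27) = 2162 / 594
OR = 3.6397

3.6397


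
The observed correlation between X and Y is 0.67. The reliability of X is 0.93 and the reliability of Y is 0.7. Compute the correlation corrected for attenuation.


r_corrected = rxy / sqrt(rxx * ryy)
= 0.67 / sqrt(0.93 * 0.7)
= 0.67 / sqrt(0.651)
= 0.67 / 0.806846
r_corrected = 0.8304

0.8304


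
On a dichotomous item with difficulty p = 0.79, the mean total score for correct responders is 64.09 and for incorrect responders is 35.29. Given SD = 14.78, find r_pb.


q = 1 - p = 0.21
rpb = ((M1 - M0) / SD) * sqrt(p * q)
rpb = ((64.09 - 35.29) / 14.78) * sqrt(0.79 * 0.21)
rpb = 0.7937

0.7937


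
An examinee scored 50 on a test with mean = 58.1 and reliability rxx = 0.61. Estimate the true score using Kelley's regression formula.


T_est = rxx * X + (1 - rxx) * mean
T_est = 0.61 * 50 + 0.39 * 58.1
T_est = 30.5 + 22.659
T_est = 53.159

53.159


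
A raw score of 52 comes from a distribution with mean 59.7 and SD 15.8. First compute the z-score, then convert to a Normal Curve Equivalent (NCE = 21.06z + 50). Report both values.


z = (X - mean) / SD = (52 - 59.7) / 15.8
z = -7.7 / 15.8
z = -0.4873
NCE = NCE = 21.06z + 50
Carry z at full precision (z = -7.7 / 15.8) into the conversion:
NCE = 21.06 * (-7.7 / 15.8) + 50 = -162.162 / 15.8 + 50
NCE = -10.2634 + 50
NCE = 39.7366

39.7366


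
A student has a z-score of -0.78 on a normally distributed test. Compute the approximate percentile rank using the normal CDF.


CDF(z) = 0.5 * (1 + erf(z/sqrt(2)))
erf(-0.5515) = -0.5646
CDF = 0.2177
Percentile rank = 0.2177 * 100 = 21.77

21.77


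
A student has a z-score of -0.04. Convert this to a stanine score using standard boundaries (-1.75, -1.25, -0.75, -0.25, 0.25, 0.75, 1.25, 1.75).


Stanine boundaries: [-1.75, -1.25, -0.75, -0.25, 0.25, 0.75, 1.25, 1.75]
z = -0.04
Check each boundary:
  z >= -1.75 -> could be stanine 2
  z >= -1.25 -> could be stanine 3
  z >= -0.75 -> could be stanine 4
  z >= -0.25 -> could be stanine 5
  z < 0.25
  z < 0.75
  z < 1.25
  z < 1.75
Highest qualifying boundary gives stanine = 5

5


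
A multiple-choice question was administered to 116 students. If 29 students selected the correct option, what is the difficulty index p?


Item difficulty p = number correct / total examinees
p = 29 / 116
p = 0.25

0.25


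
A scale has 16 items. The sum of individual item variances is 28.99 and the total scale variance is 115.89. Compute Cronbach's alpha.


alpha = (k/(k-1)) * (1 - sum(si^2)/s_total^2)
= (16/15) * (1 - 28.99/115.89)
alpha = 0.7998

0.7998


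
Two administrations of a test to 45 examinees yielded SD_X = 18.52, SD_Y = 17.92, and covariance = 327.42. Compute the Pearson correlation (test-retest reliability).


r = cov(X,Y) / (SD_X * SD_Y)
r = 327.42 / (18.52 * 17.92)
r = 327.42 / 331.8784
r = 0.9866

0.9866


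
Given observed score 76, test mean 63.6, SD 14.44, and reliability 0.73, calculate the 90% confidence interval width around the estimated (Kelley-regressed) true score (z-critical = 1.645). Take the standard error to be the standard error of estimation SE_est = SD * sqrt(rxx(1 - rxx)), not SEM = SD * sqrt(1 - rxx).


True score estimate = 0.73*76 + 0.27*63.6 = 72.652
SE_est = SD * sqrt(rxx * (1 - rxx)) = 14.44 * sqrt(0.73 * 0.27) = 14.44 * sqrt(0.1971) = 6.410775
CI = T_est +/- z * SE_est, so width = 2 * z * SE_est = 2 * 1.645 * 6.410775
Width = 21.0914

21.0914


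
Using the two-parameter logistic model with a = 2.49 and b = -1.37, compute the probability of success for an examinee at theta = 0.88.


a*(theta - b) = 2.49 * (0.88 - -1.37) = 5.6025
exp(-5.6025) = 0.0037
P = 1 / (1 + 0.0037)
P = 0.9963

0.9963


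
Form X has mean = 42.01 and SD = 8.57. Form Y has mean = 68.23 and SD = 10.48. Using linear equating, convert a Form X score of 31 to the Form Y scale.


slope = SD_Y / SD_X = 10.48 / 8.57 ~ 1.2229
intercept = mean_Y - slope * mean_X = 68.23 - (10.48 / 8.57) * 42.01 ~ 16.8572
Y = slope * X + intercept. To avoid rounding drift from the rounded slope/intercept, evaluate the equivalent form Y = mean_Y + SD_Y * (X - mean_X) / SD_X at full precision:
Y = 68.23 + 10.48 * (31 - 42.01) / 8.57
Y = 68.23 - 10.48 * 11.01 / 8.57
Y = 68.23 - 115.3848 / 8.57
Y = 68.23 - 13.4638
Y = 54.7662

54.7662


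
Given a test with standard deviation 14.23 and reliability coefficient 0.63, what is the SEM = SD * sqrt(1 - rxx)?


SEM = SD * sqrt(1 - rxx)
SEM = 14.23 * sqrt(1 - 0.63)
SEM = 14.23 * sqrt(0.37) = 14.23 * 0.608276
SEM = 8.6558

8.6558


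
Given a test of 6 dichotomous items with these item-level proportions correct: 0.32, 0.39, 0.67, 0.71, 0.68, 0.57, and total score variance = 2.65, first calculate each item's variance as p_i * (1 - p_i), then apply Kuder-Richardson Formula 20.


For each item, compute p_i * q_i:
  Item 1: 0.32 * 0.68 = 0.2176
  Item 2: 0.39 * 0.61 = 0.2379
  Item 3: 0.67 * 0.33 = 0.2211
  Item 4: 0.71 * 0.29 = 0.2059
  Item 5: 0.68 * 0.32 = 0.2176
  Item 6: 0.57 * 0.43 = 0.2451
Sum(p_i * q_i) = 0.2176 + 0.2379 + 0.2211 + 0.2059 + 0.2176 + 0.2451 = 1.3452
KR-20 = (k/(k-1)) * (1 - Sum(p_i*q_i) / Var_total)
= (6/5) * (1 - 1.3452/2.65)
= 1.2 * 0.4924
KR-20 = 0.5909

0.5909


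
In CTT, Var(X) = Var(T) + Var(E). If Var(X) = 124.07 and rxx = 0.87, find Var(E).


var_true = rxx * var_obs = 0.87 * 124.07 = 107.9409
var_error = var_obs - var_true
var_error = 124.07 - 107.9409
var_error = 16.1291

16.1291


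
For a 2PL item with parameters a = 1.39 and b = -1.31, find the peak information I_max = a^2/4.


For 2PL, max info at theta = b = -1.31
I_max = a^2 / 4 = 1.39^2 / 4
= 1.9321 / 4
I_max = 0.483

0.483


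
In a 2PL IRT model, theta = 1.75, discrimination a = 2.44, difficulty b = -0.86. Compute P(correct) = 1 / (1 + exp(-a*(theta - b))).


a*(theta - b) = 2.44 * (1.75 - -0.86) = 6.3684
exp(-6.3684) = 0.0017
P = 1 / (1 + 0.0017)
P = 0.9983

0.9983


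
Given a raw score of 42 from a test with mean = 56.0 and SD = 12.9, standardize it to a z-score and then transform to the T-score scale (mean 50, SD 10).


z = (X - mean) / SD = (42 - 56.0) / 12.9
z = -14.0 / 12.9
z = -1.0853
T-score = T = 50 + 10z
Carry z at full precision (z = -14.0 / 12.9) into the conversion:
T-score = 50 + 10 * (-14.0 / 12.9) = 50 + -140 / 12.9
T-score = 50 + -10.8527
T-score = 39.1473

39.1473


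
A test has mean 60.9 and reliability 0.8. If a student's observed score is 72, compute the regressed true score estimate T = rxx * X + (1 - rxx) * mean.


T_est = rxx * X + (1 - rxx) * mean
T_est = 0.8 * 72 + 0.2 * 60.9
T_est = 57.6 + 12.18
T_est = 69.78

69.78


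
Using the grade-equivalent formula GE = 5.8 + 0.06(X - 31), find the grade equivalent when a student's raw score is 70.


raw - median = 70 - 31 = 39
slope * diff = 0.06 * 39 = 2.34
GE = 5.8 + 2.34
GE = 8.14

8.14


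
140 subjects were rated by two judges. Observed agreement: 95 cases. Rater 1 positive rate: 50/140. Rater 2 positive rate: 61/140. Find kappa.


P_o = 95/140 = 0.678571
P_e = (50*61 + 90*79) / 19600 = 0.518367
kappa = (P_o - P_e) / (1 - P_e)
kappa = (0.678571 - 0.518367) / (1 - 0.518367)
kappa = 0.3326

0.3326


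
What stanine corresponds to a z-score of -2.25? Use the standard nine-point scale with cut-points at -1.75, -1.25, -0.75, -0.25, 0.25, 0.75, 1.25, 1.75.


Stanine boundaries: [-1.75, -1.25, -0.75, -0.25, 0.25, 0.75, 1.25, 1.75]
z = -2.25
Check each boundary:
  z < -1.75
  z < -1.25
  z < -0.75
  z < -0.25
  z < 0.25
  z < 0.75
  z < 1.25
  z < 1.75
Highest qualifying boundary gives stanine = 1

1


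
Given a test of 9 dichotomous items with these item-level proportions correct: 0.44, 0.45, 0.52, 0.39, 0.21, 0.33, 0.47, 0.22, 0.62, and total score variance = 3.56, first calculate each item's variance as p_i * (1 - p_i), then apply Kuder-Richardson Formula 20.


For each item, compute p_i * q_i:
  Item 1: 0.44 * 0.56 = 0.2464
  Item 2: 0.45 * 0.55 = 0.2475
  Item 3: 0.52 * 0.48 = 0.2496
  Item 4: 0.39 * 0.61 = 0.2379
  Item 5: 0.21 * 0.79 = 0.1659
  Item 6: 0.33 * 0.67 = 0.2211
  Item 7: 0.47 * 0.53 = 0.2491
  Item 8: 0.22 * 0.78 = 0.1716
  Item 9: 0.62 * 0.38 = 0.2356
Sum(p_i * q_i) = 0.2464 + 0.2475 + 0.2496 + 0.2379 + 0.1659 + 0.2211 + 0.2491 + 0.1716 + 0.2356 = 2.0247
KR-20 = (k/(k-1)) * (1 - Sum(p_i*q_i) / Var_total)
= (9/8) * (1 - 2.0247/3.56)
= 1.125 * 0.4313
KR-20 = 0.4852

0.4852


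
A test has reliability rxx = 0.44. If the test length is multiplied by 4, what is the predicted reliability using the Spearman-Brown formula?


r_new = (n * rxx) / (1 + (n-1) * rxx)
r_new = (4 * 0.44) / (1 + 3 * 0.44)
r_new = 1.76 / 2.32
r_new = 0.7586

0.7586


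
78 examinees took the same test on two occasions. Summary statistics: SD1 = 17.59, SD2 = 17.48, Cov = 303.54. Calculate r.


r = cov(X,Y) / (SD_X * SD_Y)
r = 303.54 / (17.59 * 17.48)
r = 303.54 / 307.4732
r = 0.9872

0.9872


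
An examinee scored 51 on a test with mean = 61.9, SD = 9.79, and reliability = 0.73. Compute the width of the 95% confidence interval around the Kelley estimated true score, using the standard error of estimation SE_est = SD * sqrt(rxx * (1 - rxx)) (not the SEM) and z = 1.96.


True score estimate = 0.73*51 + 0.27*61.9 = 53.943
SE_est = SD * sqrt(rxx * (1 - rxx)) = 9.79 * sqrt(0.73 * 0.27) = 9.79 * sqrt(0.1971) = 4.346363
CI = T_est +/- z * SE_est, so width = 2 * z * SE_est = 2 * 1.96 * 4.346363
Width = 17.0377

17.0377
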